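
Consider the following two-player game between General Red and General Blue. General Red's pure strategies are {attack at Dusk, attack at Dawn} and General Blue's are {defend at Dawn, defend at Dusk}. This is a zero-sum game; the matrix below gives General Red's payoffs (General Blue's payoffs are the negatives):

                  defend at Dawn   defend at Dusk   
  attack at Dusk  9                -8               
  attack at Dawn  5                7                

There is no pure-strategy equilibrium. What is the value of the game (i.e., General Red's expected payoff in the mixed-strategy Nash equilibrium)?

For General Red to be willing to mix, General Red must be indifferent between attack at Dusk and attack at Dawn, which pins down General Blue's mix.
  General Red's payoff from attack at Dusk: q·9 + (1−q)·(-8) = 17q - 8
  General Red's payoff from attack at Dawn: q·5 + (1−q)·7 = -2q + 7
  17q - 8 = -2q + 7  ⇒  19q = 15  ⇒  q = 15/19.
The value is General Red's expected payoff against this mix (using attack at Dusk): (15/19)·9 + (4/19)·(-8) = 103/19.

v = 103/19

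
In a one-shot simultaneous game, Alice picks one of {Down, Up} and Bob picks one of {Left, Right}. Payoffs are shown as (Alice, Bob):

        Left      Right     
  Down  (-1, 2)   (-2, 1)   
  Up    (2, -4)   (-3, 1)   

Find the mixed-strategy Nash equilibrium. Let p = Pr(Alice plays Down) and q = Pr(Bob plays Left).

p = 5/6, q = 1/4

Bob's indifference between Left and Right determines Alice's mixing probability p:
  Bob's expected payoff from Left: p·2 + (1−p)·(-4) = 6p - 4
  Bob's expected payoff from Right: p·1 + (1−p)·1 = 1
  6p - 4 = 1  ⇒  6p = 5  ⇒  p = 5/6.
For Alice to be willing to mix, Alice must be indifferent between Down and Up, which pins down Bob's mix.
  Alice's payoff to Down: q·(-1) + (1−q)·(-2) = q - 2
  Alice's payoff to Up: q·2 + (1−q)·(-3) = 5q - 3
  q - 2 = 5q - 3  ⇒  -4q = -1  ⇒  q = 1/4.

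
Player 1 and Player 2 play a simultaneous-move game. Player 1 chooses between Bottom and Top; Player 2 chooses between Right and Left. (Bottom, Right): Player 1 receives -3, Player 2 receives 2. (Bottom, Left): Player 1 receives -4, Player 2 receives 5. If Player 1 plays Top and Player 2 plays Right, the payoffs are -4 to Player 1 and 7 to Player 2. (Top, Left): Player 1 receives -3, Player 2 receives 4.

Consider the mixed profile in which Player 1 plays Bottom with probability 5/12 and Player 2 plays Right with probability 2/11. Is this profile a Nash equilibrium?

Given Player 1's mix p = 5/12, Player 2's payoff from Right is 59/12 but from Left is 53/12. Player 2 strictly prefers Right, so Player 2 would not mix.
So the proposed profile is not a Nash equilibrium.

No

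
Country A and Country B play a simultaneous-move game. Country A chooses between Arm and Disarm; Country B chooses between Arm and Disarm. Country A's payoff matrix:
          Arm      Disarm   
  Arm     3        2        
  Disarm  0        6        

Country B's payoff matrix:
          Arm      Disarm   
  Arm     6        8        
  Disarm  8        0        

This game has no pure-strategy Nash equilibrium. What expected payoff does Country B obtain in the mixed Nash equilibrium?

32/5

In a mixed equilibrium Country B is indifferent between Arm and Disarm; this condition fixes p.
  Country B's payoff from Arm: p·6 + (1−p)·8 = -2p + 8
  Country B's payoff from Disarm: p·8 + (1−p)·0 = 8p
  -2p + 8 = 8p  ⇒  -10p = -8  ⇒  p = 4/5.
At equilibrium Country B is indifferent across columns, so Country B's payoff equals the payoff from Arm: (4/5)·6 + (1/5)·8 = 32/5.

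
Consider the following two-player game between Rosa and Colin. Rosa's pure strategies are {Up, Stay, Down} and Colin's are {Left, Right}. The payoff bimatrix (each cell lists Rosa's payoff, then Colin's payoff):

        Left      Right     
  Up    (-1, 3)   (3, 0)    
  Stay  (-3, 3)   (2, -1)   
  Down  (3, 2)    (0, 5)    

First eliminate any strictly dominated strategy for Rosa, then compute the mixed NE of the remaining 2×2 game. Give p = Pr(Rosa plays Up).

p = 1/2

Rosa's strategy Stay is strictly dominated by Up: -1 > -3 and 3 > 2. Eliminate Stay.
Set Colin's expected payoff from Left equal to that from Right:
  Colin's payoff to Left: p·3 + (1−p)·2 = p + 2
  Colin's payoff to Right: p·0 + (1−p)·5 = -5p + 5
  p + 2 = -5p + 5  ⇒  6p = 3  ⇒  p = 1/2.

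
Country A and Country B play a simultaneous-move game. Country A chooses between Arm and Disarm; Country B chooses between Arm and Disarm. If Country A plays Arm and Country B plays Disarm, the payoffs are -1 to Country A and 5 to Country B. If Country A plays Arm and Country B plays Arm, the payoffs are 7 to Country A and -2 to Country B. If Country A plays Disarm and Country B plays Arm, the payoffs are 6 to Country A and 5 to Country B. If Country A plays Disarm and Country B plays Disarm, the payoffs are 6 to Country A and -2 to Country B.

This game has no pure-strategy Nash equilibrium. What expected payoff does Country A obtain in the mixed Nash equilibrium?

6

Country A's indifference between Arm and Disarm determines Country B's mixing probability q:
  Country A's payoff from Arm: q·7 + (1−q)·(-1) = 8q - 1
  Country A's payoff from Disarm: q·6 + (1−q)·6 = 6
  8q - 1 = 6  ⇒  8q = 7  ⇒  q = 7/8.
At equilibrium Country A is indifferent across rows, so Country A's payoff equals the payoff from Arm: (7/8)·7 + (1/8)·(-1) = 6.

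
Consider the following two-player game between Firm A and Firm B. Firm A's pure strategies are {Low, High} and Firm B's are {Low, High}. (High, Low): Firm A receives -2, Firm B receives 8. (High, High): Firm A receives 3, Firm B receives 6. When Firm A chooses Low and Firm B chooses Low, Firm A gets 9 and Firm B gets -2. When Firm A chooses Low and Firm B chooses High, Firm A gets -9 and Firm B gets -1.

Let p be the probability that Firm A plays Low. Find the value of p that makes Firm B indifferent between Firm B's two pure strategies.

p = 2/3

In a mixed equilibrium Firm B is indifferent between Low and High; this condition fixes p.
  Firm B's expected payoff from Low: p·(-2) + (1−p)·8 = -10p + 8
  Firm B's expected payoff from High: p·(-1) + (1−p)·6 = -7p + 6
  -10p + 8 = -7p + 6  ⇒  -3p = -2  ⇒  p = 2/3.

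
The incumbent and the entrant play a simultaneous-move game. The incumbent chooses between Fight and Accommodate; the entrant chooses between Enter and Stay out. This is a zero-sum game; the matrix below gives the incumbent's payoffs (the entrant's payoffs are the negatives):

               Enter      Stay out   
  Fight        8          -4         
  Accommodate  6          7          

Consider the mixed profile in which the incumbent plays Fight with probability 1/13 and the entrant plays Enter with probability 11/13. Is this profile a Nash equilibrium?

Yes

Check the entrant's indifference given the incumbent's mix p = 1/13:
  payoff from Enter = -80/13; payoff from Stay out = -80/13 — equal.
Check the incumbent's indifference given the entrant's mix q = 11/13:
  payoff from Fight = 80/13; payoff from Accommodate = 80/13 — equal.
Both players are indifferent, so neither can profitably deviate.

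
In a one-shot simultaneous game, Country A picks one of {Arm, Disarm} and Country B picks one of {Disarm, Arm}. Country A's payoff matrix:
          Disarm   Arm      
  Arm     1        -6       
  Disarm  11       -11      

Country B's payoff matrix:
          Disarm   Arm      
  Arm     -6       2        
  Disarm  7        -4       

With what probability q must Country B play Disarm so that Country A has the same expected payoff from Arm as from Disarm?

q = 1/3

In a mixed equilibrium Country A is indifferent between Arm and Disarm; this condition fixes q.
  Country A's payoff from Arm: q·1 + (1−q)·(-6) = 7q - 6
  Country A's payoff from Disarm: q·11 + (1−q)·(-11) = 22q - 11
  7q - 6 = 22q - 11  ⇒  -15q = -5  ⇒  q = 1/3.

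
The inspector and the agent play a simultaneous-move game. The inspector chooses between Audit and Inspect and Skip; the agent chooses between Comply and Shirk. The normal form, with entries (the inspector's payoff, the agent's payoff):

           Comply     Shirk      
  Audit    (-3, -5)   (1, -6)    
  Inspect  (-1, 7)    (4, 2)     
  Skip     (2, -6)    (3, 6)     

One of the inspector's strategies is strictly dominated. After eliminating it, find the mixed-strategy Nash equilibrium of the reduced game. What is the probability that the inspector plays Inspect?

The inspector's strategy Audit is strictly dominated by Inspect: -1 > -3 and 4 > 1. Eliminate Audit.
Set the agent's expected payoff from Comply equal to that from Shirk:
  the agent's payoff to Comply: p·7 + (1−p)·(-6) = 13p - 6
  the agent's payoff to Shirk: p·2 + (1−p)·6 = -4p + 6
  13p - 6 = -4p + 6  ⇒  17p = 12  ⇒  p = 12/17.

p = 12/17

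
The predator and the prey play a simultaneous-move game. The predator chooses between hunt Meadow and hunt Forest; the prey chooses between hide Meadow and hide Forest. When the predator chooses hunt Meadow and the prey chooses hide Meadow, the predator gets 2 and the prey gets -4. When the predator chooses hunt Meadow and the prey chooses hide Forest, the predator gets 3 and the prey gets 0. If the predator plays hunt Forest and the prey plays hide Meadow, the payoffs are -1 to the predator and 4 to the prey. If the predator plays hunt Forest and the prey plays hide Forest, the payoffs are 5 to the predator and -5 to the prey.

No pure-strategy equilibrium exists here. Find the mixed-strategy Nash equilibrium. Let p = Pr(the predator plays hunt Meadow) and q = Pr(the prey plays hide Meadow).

p = 9/13, q = 2/5

The prey's indifference between hide Meadow and hide Forest determines the predator's mixing probability p:
  the prey's payoff from hide Meadow: p·(-4) + (1−p)·4 = -8p + 4
  the prey's payoff from hide Forest: p·0 + (1−p)·(-5) = 5p - 5
  -8p + 4 = 5p - 5  ⇒  -13p = -9  ⇒  p = 9/13.
In a mixed equilibrium the predator is indifferent between hunt Meadow and hunt Forest; this condition fixes q.
  the predator's expected payoff from hunt Meadow: q·2 + (1−q)·3 = -q + 3
  the predator's expected payoff from hunt Forest: q·(-1) + (1−q)·5 = -6q + 5
  -q + 3 = -6q + 5  ⇒  5q = 2  ⇒  q = 2/5.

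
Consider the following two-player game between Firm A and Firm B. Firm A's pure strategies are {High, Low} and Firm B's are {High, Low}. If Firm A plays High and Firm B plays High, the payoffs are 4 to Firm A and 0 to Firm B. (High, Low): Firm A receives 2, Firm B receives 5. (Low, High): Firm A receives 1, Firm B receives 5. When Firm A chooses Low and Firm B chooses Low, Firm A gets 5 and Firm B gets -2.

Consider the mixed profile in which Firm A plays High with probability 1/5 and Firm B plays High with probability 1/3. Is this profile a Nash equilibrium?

No

Given Firm A's mix p = 1/5, Firm B's payoff from High is 4 but from Low is -3/5. Firm B strictly prefers High, so Firm B would not mix.
So the proposed profile is not a Nash equilibrium.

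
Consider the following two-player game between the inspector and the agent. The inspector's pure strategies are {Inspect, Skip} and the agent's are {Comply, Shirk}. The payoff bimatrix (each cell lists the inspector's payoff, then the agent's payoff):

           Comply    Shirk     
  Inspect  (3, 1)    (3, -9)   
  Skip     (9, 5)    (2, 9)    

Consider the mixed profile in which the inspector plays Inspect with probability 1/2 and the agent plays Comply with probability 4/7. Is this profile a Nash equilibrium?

Given the inspector's mix p = 1/2, the agent's payoff from Comply is 3 but from Shirk is 0. The agent strictly prefers Comply, so the agent would not mix.
So the proposed profile is not a Nash equilibrium.

No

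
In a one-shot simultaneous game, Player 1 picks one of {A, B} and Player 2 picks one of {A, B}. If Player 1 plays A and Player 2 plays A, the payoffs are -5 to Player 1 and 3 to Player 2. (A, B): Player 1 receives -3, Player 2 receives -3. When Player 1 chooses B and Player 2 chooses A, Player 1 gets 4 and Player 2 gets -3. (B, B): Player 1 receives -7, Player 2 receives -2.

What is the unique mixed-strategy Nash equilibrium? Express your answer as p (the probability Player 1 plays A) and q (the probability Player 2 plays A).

For Player 2 to be willing to mix, Player 2 must be indifferent between A and B, which pins down Player 1's mix.
  Player 2's expected payoff from A: p·3 + (1−p)·(-3) = 6p - 3
  Player 2's expected payoff from B: p·(-3) + (1−p)·(-2) = -p - 2
  6p - 3 = -p - 2  ⇒  7p = 1  ⇒  p = 1/7.
In a mixed equilibrium Player 1 is indifferent between A and B; this condition fixes q.
  Player 1's payoff to A: q·(-5) + (1−q)·(-3) = -2q - 3
  Player 1's payoff to B: q·4 + (1−q)·(-7) = 11q - 7
  -2q - 3 = 11q - 7  ⇒  -13q = -4  ⇒  q = 4/13.

p = 1/7, q = 4/13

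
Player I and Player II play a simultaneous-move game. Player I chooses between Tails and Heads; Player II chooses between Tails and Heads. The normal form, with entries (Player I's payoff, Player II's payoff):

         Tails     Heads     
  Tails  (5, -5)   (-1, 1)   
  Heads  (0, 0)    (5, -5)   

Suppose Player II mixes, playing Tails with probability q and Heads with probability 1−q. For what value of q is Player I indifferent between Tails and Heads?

For Player I to be willing to mix, Player I must be indifferent between Tails and Heads, which pins down Player II's mix.
  Player I's payoff from Tails: q·5 + (1−q)·(-1) = 6q - 1
  Player I's payoff from Heads: q·0 + (1−q)·5 = -5q + 5
  6q - 1 = -5q + 5  ⇒  11q = 6  ⇒  q = 6/11.

q = 6/11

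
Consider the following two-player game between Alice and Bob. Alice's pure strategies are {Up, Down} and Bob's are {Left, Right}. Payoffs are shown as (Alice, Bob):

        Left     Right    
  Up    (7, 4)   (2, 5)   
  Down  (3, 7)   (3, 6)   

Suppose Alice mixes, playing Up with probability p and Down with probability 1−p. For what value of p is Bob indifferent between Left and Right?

p = 1/2

Bob's indifference between Left and Right determines Alice's mixing probability p:
  Bob's payoff to Left: p·4 + (1−p)·7 = -3p + 7
  Bob's payoff to Right: p·5 + (1−p)·6 = -p + 6
  -3p + 7 = -p + 6  ⇒  -2p = -1  ⇒  p = 1/2.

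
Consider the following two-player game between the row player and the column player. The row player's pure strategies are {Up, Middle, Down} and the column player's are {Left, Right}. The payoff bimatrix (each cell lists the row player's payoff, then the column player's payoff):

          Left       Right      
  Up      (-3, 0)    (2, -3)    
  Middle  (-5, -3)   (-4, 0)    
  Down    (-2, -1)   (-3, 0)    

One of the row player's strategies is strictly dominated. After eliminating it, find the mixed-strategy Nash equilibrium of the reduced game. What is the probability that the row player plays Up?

p = 1/4

The row player's strategy Middle is strictly dominated by Down: -2 > -5 and -3 > -4. Eliminate Middle.
For the column player to be willing to mix, the column player must be indifferent between Left and Right, which pins down the row player's mix.
  the column player's payoff to Left: p·0 + (1−p)·(-1) = p - 1
  the column player's payoff to Right: p·(-3) + (1−p)·0 = -3p
  p - 1 = -3p  ⇒  4p = 1  ⇒  p = 1/4.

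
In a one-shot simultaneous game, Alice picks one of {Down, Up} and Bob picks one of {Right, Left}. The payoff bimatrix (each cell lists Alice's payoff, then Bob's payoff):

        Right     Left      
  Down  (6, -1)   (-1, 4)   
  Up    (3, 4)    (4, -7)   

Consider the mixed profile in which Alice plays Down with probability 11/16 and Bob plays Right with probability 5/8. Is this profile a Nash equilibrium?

Check Bob's indifference given Alice's mix p = 11/16:
  payoff from Right = 9/16; payoff from Left = 9/16 — equal.
Check Alice's indifference given Bob's mix q = 5/8:
  payoff from Down = 27/8; payoff from Up = 27/8 — equal.
Both players are indifferent, so neither can profitably deviate.

Yes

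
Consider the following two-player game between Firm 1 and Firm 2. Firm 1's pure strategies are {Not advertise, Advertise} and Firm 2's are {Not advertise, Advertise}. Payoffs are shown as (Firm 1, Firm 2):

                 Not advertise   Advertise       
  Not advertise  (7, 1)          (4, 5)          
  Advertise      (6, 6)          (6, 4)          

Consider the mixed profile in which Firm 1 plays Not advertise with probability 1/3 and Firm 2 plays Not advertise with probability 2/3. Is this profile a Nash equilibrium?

Check Firm 2's indifference given Firm 1's mix p = 1/3:
  payoff from Not advertise = 13/3; payoff from Advertise = 13/3 — equal.
Check Firm 1's indifference given Firm 2's mix q = 2/3:
  payoff from Not advertise = 6; payoff from Advertise = 6 — equal.
Both players are indifferent, so neither can profitably deviate.

Yes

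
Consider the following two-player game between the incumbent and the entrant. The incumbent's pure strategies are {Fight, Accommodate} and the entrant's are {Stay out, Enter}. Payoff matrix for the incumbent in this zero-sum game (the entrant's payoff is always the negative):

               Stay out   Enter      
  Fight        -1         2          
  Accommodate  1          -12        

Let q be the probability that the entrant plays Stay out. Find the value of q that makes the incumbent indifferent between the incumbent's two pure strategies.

In a mixed equilibrium the incumbent is indifferent between Fight and Accommodate; this condition fixes q.
  the incumbent's payoff from Fight: q·(-1) + (1−q)·2 = -3q + 2
  the incumbent's payoff from Accommodate: q·1 + (1−q)·(-12) = 13q - 12
  -3q + 2 = 13q - 12  ⇒  -16q = -14  ⇒  q = 7/8.

q = 7/8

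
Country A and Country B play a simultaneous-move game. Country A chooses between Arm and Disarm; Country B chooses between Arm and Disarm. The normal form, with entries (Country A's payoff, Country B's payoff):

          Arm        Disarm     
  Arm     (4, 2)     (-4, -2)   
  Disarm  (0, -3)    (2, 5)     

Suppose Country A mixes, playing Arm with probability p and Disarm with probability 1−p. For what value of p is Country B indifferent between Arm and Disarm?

Country B's indifference between Arm and Disarm determines Country A's mixing probability p:
  Country B's payoff from Arm: p·2 + (1−p)·(-3) = 5p - 3
  Country B's payoff from Disarm: p·(-2) + (1−p)·5 = -7p + 5
  5p - 3 = -7p + 5  ⇒  12p = 8  ⇒  p = 2/3.

p = 2/3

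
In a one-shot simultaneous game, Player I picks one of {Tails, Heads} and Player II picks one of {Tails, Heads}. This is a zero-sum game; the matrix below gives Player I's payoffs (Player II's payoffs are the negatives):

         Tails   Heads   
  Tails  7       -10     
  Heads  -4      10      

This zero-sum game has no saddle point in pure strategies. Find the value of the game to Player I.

Player I's indifference between Tails and Heads determines Player II's mixing probability q:
  Player I's payoff to Tails: q·7 + (1−q)·(-10) = 17q - 10
  Player I's payoff to Heads: q·(-4) + (1−q)·10 = -14q + 10
  17q - 10 = -14q + 10  ⇒  31q = 20  ⇒  q = 20/31.
The value is Player I's expected payoff against this mix (using Tails): (20/31)·7 + (11/31)·(-10) = 30/31.

v = 30/31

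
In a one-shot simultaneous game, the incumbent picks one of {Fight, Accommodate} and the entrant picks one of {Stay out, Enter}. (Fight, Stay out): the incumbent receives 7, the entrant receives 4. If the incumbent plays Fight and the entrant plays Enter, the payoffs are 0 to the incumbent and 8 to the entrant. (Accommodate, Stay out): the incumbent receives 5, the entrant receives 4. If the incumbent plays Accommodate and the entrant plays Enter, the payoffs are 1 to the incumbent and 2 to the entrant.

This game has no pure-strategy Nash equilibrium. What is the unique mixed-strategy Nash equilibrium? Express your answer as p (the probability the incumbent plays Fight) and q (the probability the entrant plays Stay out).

In a mixed equilibrium the entrant is indifferent between Stay out and Enter; this condition fixes p.
  the entrant's payoff to Stay out: p·4 + (1−p)·4 = 4
  the entrant's payoff to Enter: p·8 + (1−p)·2 = 6p + 2
  4 = 6p + 2  ⇒  -6p = -2  ⇒  p = 1/3.
The entrant's mix must leave the incumbent indifferent between Fight and Accommodate.
  the incumbent's payoff to Fight: q·7 + (1−q)·0 = 7q
  the incumbent's payoff to Accommodate: q·5 + (1−q)·1 = 4q + 1
  7q = 4q + 1  ⇒  3q = 1  ⇒  q = 1/3.

p = 1/3, q = 1/3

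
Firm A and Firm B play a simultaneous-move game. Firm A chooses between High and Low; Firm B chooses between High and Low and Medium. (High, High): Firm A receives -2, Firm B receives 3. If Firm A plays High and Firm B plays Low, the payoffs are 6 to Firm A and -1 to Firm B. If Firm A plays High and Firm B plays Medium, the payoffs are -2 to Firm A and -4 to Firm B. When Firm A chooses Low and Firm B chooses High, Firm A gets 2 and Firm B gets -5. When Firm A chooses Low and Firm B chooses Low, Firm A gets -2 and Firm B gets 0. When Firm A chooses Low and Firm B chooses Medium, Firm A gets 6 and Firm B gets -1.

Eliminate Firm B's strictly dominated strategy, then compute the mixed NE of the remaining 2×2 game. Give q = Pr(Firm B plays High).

Firm B's strategy Medium is strictly dominated by Low: -1 > -4 and 0 > -1. Eliminate Medium.
For Firm A to be willing to mix, Firm A must be indifferent between High and Low, which pins down Firm B's mix.
  Firm A's payoff to High: q·(-2) + (1−q)·6 = -8q + 6
  Firm A's payoff to Low: q·2 + (1−q)·(-2) = 4q - 2
  -8q + 6 = 4q - 2  ⇒  -12q = -8  ⇒  q = 2/3.

q = 2/3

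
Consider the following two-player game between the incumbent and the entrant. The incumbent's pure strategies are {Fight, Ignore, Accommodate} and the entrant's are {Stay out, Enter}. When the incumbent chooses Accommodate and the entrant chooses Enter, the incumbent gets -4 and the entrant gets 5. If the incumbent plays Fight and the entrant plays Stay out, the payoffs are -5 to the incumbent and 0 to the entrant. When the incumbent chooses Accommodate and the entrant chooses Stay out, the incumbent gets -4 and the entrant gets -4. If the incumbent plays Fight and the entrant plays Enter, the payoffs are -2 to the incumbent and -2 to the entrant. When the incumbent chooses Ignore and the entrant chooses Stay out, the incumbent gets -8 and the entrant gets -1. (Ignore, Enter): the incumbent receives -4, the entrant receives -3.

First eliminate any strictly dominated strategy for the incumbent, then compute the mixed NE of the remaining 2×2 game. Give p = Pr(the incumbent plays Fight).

The incumbent's strategy Ignore is strictly dominated by Fight: -5 > -8 and -2 > -4. Eliminate Ignore.
The incumbent's mix must leave the entrant indifferent between Stay out and Enter.
  the entrant's payoff from Stay out: p·0 + (1−p)·(-4) = 4p - 4
  the entrant's payoff from Enter: p·(-2) + (1−p)·5 = -7p + 5
  4p - 4 = -7p + 5  ⇒  11p = 9  ⇒  p = 9/11.

p = 9/11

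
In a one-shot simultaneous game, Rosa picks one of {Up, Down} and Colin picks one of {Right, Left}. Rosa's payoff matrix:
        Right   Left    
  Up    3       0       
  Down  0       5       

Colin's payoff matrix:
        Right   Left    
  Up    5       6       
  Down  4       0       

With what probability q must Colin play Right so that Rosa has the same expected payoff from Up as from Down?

In a mixed equilibrium Rosa is indifferent between Up and Down; this condition fixes q.
  Rosa's payoff from Up: q·3 + (1−q)·0 = 3q
  Rosa's payoff from Down: q·0 + (1−q)·5 = -5q + 5
  3q = -5q + 5  ⇒  8q = 5  ⇒  q = 5/8.

q = 5/8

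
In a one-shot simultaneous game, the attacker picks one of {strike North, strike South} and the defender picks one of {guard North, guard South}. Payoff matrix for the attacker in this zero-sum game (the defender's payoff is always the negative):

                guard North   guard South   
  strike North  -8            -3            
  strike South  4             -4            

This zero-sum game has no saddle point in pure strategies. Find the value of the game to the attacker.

Set the attacker's expected payoff from strike North equal to that from strike South:
  the attacker's payoff to strike North: q·(-8) + (1−q)·(-3) = -5q - 3
  the attacker's payoff to strike South: q·4 + (1−q)·(-4) = 8q - 4
  -5q - 3 = 8q - 4  ⇒  -13q = -1  ⇒  q = 1/13.
The value is the attacker's expected payoff against this mix (using strike North): (1/13)·(-8) + (12/13)·(-3) = -44/13.

v = -44/13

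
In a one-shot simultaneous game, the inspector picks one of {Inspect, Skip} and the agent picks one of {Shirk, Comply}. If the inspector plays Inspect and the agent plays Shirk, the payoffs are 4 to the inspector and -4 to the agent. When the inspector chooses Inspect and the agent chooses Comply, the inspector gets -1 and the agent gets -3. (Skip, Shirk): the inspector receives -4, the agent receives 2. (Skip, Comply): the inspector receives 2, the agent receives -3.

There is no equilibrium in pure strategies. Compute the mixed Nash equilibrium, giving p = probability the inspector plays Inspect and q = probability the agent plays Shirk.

p = 5/6, q = 3/11

The agent's indifference between Shirk and Comply determines the inspector's mixing probability p:
  the agent's payoff from Shirk: p·(-4) + (1−p)·2 = -6p + 2
  the agent's payoff from Comply: p·(-3) + (1−p)·(-3) = -3
  -6p + 2 = -3  ⇒  -6p = -5  ⇒  p = 5/6.
The inspector's indifference between Inspect and Skip determines the agent's mixing probability q:
  the inspector's payoff from Inspect: q·4 + (1−q)·(-1) = 5q - 1
  the inspector's payoff from Skip: q·(-4) + (1−q)·2 = -6q + 2
  5q - 1 = -6q + 2  ⇒  11q = 3  ⇒  q = 3/11.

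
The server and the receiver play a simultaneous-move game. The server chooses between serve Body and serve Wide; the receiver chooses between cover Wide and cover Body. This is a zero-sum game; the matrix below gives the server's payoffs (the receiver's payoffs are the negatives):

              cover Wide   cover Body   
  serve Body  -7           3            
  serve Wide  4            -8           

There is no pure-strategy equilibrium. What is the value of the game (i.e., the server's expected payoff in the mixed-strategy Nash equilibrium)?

The server's indifference between serve Body and serve Wide determines the receiver's mixing probability q:
  the server's expected payoff from serve Body: q·(-7) + (1−q)·3 = -10q + 3
  the server's expected payoff from serve Wide: q·4 + (1−q)·(-8) = 12q - 8
  -10q + 3 = 12q - 8  ⇒  -22q = -11  ⇒  q = 1/2.
The value is the server's expected payoff against this mix (using serve Body): (1/2)·(-7) + (1/2)·3 = -2.

v = -2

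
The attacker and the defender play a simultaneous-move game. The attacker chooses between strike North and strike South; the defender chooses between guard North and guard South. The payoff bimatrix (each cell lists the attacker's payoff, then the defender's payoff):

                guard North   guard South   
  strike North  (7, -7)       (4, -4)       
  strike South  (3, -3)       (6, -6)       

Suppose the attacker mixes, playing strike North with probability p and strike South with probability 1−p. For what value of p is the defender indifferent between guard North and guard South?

p = 1/2

In a mixed equilibrium the defender is indifferent between guard North and guard South; this condition fixes p.
  the defender's expected payoff from guard North: p·(-7) + (1−p)·(-3) = -4p - 3
  the defender's expected payoff from guard South: p·(-4) + (1−p)·(-6) = 2p - 6
  -4p - 3 = 2p - 6  ⇒  -6p = -3  ⇒  p = 1/2.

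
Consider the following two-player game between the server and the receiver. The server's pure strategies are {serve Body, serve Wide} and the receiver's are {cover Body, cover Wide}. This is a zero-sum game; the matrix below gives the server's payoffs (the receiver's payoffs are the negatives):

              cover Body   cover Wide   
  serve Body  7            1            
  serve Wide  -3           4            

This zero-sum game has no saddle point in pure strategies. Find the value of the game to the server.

v = 31/13

In a mixed equilibrium the server is indifferent between serve Body and serve Wide; this condition fixes q.
  the server's payoff from serve Body: q·7 + (1−q)·1 = 6q + 1
  the server's payoff from serve Wide: q·(-3) + (1−q)·4 = -7q + 4
  6q + 1 = -7q + 4  ⇒  13q = 3  ⇒  q = 3/13.
The value is the server's expected payoff against this mix (using serve Body): (3/13)·7 + (10/13)·1 = 31/13.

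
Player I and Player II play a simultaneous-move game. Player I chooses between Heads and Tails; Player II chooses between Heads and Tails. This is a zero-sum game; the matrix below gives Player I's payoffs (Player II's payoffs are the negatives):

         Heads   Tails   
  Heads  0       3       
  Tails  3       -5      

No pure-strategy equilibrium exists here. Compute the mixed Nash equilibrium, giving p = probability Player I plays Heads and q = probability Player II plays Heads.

Player II's indifference between Heads and Tails determines Player I's mixing probability p:
  Player II's expected payoff from Heads: p·0 + (1−p)·(-3) = 3p - 3
  Player II's expected payoff from Tails: p·(-3) + (1−p)·5 = -8p + 5
  3p - 3 = -8p + 5  ⇒  11p = 8  ⇒  p = 8/11.
Player II's mix must leave Player I indifferent between Heads and Tails.
  Player I's payoff from Heads: q·0 + (1−q)·3 = -3q + 3
  Player I's payoff from Tails: q·3 + (1−q)·(-5) = 8q - 5
  -3q + 3 = 8q - 5  ⇒  -11q = -8  ⇒  q = 8/11.

p = 8/11, q = 8/11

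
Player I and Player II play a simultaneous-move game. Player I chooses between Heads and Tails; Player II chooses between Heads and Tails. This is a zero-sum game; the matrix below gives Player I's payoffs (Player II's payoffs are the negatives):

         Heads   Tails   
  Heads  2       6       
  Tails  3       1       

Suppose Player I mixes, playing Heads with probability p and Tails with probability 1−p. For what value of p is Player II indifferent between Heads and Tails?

p = 1/3

In a mixed equilibrium Player II is indifferent between Heads and Tails; this condition fixes p.
  Player II's payoff to Heads: p·(-2) + (1−p)·(-3) = p - 3
  Player II's payoff to Tails: p·(-6) + (1−p)·(-1) = -5p - 1
  p - 3 = -5p - 1  ⇒  6p = 2  ⇒  p = 1/3.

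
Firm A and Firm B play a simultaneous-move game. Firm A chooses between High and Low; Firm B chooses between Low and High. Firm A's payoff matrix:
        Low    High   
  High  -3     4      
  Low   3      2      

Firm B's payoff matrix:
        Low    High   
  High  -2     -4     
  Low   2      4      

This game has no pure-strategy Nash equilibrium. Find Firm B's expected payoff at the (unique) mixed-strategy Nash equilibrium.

0

Firm A's mix must leave Firm B indifferent between Low and High.
  Firm B's payoff from Low: p·(-2) + (1−p)·2 = -4p + 2
  Firm B's payoff from High: p·(-4) + (1−p)·4 = -8p + 4
  -4p + 2 = -8p + 4  ⇒  4p = 2  ⇒  p = 1/2.
At equilibrium Firm B is indifferent across columns, so Firm B's payoff equals the payoff from Low: (1/2)·(-2) + (1/2)·2 = 0.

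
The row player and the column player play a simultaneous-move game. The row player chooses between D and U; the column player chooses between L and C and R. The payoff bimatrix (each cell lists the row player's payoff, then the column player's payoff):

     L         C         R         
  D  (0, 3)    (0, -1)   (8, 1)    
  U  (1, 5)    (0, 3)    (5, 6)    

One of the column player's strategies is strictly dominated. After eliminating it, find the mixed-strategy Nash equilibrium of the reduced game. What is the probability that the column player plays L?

q = 3/4

The column player's strategy C is strictly dominated by R: 1 > -1 and 6 > 3. Eliminate C.
In a mixed equilibrium the row player is indifferent between D and U; this condition fixes q.
  the row player's payoff from D: q·0 + (1−q)·8 = -8q + 8
  the row player's payoff from U: q·1 + (1−q)·5 = -4q + 5
  -8q + 8 = -4q + 5  ⇒  -4q = -3  ⇒  q = 3/4.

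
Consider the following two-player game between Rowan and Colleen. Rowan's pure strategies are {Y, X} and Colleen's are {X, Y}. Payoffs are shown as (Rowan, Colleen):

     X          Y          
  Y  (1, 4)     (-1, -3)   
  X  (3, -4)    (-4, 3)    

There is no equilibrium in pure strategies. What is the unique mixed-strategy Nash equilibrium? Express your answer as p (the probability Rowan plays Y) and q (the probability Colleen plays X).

p = 1/2, q = 3/5

Set Colleen's expected payoff from X equal to that from Y:
  Colleen's payoff from X: p·4 + (1−p)·(-4) = 8p - 4
  Colleen's payoff from Y: p·(-3) + (1−p)·3 = -6p + 3
  8p - 4 = -6p + 3  ⇒  14p = 7  ⇒  p = 1/2.
In a mixed equilibrium Rowan is indifferent between Y and X; this condition fixes q.
  Rowan's payoff to Y: q·1 + (1−q)·(-1) = 2q - 1
  Rowan's payoff to X: q·3 + (1−q)·(-4) = 7q - 4
  2q - 1 = 7q - 4  ⇒  -5q = -3  ⇒  q = 3/5.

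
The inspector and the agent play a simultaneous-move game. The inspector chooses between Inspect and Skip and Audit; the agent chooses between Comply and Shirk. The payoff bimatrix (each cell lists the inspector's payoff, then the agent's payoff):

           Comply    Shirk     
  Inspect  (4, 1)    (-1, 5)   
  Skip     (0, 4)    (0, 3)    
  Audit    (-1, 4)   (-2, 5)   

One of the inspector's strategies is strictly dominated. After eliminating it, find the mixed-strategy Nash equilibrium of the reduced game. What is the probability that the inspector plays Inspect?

p = 1/5

The inspector's strategy Audit is strictly dominated by Skip: 0 > -1 and 0 > -2. Eliminate Audit.
The agent's indifference between Comply and Shirk determines the inspector's mixing probability p:
  the agent's expected payoff from Comply: p·1 + (1−p)·4 = -3p + 4
  the agent's expected payoff from Shirk: p·5 + (1−p)·3 = 2p + 3
  -3p + 4 = 2p + 3  ⇒  -5p = -1  ⇒  p = 1/5.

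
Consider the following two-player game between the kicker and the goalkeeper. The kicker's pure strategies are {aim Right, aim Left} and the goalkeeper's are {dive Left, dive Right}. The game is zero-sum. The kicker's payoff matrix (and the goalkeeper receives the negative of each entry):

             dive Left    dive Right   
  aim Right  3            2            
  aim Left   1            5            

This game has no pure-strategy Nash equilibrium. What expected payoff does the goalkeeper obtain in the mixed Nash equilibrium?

The goalkeeper's indifference between dive Left and dive Right determines the kicker's mixing probability p:
  the goalkeeper's payoff to dive Left: p·(-3) + (1−p)·(-1) = -2p - 1
  the goalkeeper's payoff to dive Right: p·(-2) + (1−p)·(-5) = 3p - 5
  -2p - 1 = 3p - 5  ⇒  -5p = -4  ⇒  p = 4/5.
At equilibrium the goalkeeper is indifferent across columns, so the goalkeeper's payoff equals the payoff from dive Left: (4/5)·(-3) + (1/5)·(-1) = -13/5.

-13/5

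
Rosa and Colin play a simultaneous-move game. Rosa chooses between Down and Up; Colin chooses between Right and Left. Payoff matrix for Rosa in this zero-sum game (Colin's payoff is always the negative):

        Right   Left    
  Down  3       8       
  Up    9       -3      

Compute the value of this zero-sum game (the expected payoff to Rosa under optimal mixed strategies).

For Rosa to be willing to mix, Rosa must be indifferent between Down and Up, which pins down Colin's mix.
  Rosa's payoff to Down: q·3 + (1−q)·8 = -5q + 8
  Rosa's payoff to Up: q·9 + (1−q)·(-3) = 12q - 3
  -5q + 8 = 12q - 3  ⇒  -17q = -11  ⇒  q = 11/17.
The value is Rosa's expected payoff against this mix (using Down): (11/17)·3 + (6/17)·8 = 81/17.

v = 81/17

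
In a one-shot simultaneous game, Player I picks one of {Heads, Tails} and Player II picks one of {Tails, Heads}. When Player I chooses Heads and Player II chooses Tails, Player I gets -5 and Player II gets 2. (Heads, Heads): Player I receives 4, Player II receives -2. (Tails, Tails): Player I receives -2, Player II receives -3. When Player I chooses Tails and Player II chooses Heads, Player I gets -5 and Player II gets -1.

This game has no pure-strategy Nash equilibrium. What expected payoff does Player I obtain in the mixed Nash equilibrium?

In a mixed equilibrium Player I is indifferent between Heads and Tails; this condition fixes q.
  Player I's expected payoff from Heads: q·(-5) + (1−q)·4 = -9q + 4
  Player I's expected payoff from Tails: q·(-2) + (1−q)·(-5) = 3q - 5
  -9q + 4 = 3q - 5  ⇒  -12q = -9  ⇒  q = 3/4.
At equilibrium Player I is indifferent across rows, so Player I's payoff equals the payoff from Heads: (3/4)·(-5) + (1/4)·4 = -11/4.

-11/4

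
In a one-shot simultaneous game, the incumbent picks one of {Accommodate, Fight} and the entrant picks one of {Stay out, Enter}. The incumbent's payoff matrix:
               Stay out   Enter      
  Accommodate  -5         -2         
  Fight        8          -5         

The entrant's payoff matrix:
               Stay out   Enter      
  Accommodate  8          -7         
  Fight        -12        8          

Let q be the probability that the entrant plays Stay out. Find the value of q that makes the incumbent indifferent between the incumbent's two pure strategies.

q = 3/16

Set the incumbent's expected payoff from Accommodate equal to that from Fight:
  the incumbent's expected payoff from Accommodate: q·(-5) + (1−q)·(-2) = -3q - 2
  the incumbent's expected payoff from Fight: q·8 + (1−q)·(-5) = 13q - 5
  -3q - 2 = 13q - 5  ⇒  -16q = -3  ⇒  q = 3/16.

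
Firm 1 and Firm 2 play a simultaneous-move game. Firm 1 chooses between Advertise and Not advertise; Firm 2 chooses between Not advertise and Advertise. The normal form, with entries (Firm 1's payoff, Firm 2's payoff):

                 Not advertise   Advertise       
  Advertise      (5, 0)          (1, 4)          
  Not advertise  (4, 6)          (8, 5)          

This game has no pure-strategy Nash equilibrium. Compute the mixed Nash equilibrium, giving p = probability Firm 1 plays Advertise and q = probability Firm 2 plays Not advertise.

Set Firm 2's expected payoff from Not advertise equal to that from Advertise:
  Firm 2's payoff from Not advertise: p·0 + (1−p)·6 = -6p + 6
  Firm 2's payoff from Advertise: p·4 + (1−p)·5 = -p + 5
  -6p + 6 = -p + 5  ⇒  -5p = -1  ⇒  p = 1/5.
For Firm 1 to be willing to mix, Firm 1 must be indifferent between Advertise and Not advertise, which pins down Firm 2's mix.
  Firm 1's expected payoff from Advertise: q·5 + (1−q)·1 = 4q + 1
  Firm 1's expected payoff from Not advertise: q·4 + (1−q)·8 = -4q + 8
  4q + 1 = -4q + 8  ⇒  8q = 7  ⇒  q = 7/8.

p = 1/5, q = 7/8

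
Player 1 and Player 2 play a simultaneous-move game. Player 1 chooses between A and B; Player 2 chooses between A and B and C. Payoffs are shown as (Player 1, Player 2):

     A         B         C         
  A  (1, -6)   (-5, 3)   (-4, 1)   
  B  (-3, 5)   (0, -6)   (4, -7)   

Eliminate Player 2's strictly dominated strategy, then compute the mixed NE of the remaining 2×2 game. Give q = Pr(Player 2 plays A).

q = 5/9

Player 2's strategy C is strictly dominated by B: 3 > 1 and -6 > -7. Eliminate C.
In a mixed equilibrium Player 1 is indifferent between A and B; this condition fixes q.
  Player 1's payoff from A: q·1 + (1−q)·(-5) = 6q - 5
  Player 1's payoff from B: q·(-3) + (1−q)·0 = -3q
  6q - 5 = -3q  ⇒  9q = 5  ⇒  q = 5/9.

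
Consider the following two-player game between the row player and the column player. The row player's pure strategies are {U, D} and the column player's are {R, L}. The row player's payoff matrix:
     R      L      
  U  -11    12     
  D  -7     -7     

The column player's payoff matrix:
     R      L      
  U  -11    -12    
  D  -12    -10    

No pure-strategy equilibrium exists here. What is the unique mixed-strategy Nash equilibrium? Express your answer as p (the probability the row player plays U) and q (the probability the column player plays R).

p = 2/3, q = 19/23

Set the column player's expected payoff from R equal to that from L:
  the column player's expected payoff from R: p·(-11) + (1−p)·(-12) = p - 12
  the column player's expected payoff from L: p·(-12) + (1−p)·(-10) = -2p - 10
  p - 12 = -2p - 10  ⇒  3p = 2  ⇒  p = 2/3.
The row player's indifference between U and D determines the column player's mixing probability q:
  the row player's payoff to U: q·(-11) + (1−q)·12 = -23q + 12
  the row player's payoff to D: q·(-7) + (1−q)·(-7) = -7
  -23q + 12 = -7  ⇒  -23q = -19  ⇒  q = 19/23.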